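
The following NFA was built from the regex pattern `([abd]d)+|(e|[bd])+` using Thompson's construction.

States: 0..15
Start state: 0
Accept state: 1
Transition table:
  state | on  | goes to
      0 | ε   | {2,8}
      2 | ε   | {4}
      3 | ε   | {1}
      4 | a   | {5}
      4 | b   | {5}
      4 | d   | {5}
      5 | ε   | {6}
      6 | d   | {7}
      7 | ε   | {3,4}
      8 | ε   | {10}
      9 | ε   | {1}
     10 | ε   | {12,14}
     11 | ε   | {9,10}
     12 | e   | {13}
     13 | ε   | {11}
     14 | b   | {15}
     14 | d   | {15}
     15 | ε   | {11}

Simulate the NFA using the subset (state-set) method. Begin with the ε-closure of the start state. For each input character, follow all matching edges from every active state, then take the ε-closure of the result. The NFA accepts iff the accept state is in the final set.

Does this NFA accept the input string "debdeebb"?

Answer: ACCEPT

Steps:
S₀ = ε-closure({0}) = {0,2,4,8,10,12,14}
'd' @ 1: {1,5,6,9,10,11,12,14,15}  (accept∈set)
'e' @ 2: {1,9,10,11,12,13,14}  (accept∈set)
'b' @ 3: {1,9,10,11,12,14,15}  (accept∈set)
'd' @ 4: {1,9,10,11,12,14,15}  (accept∈set)
'e' @ 5: {1,9,10,11,12,13,14}  (accept∈set)
'e' @ 6: {1,9,10,11,12,13,14}  (accept∈set)
'b' @ 7: {1,9,10,11,12,14,15}  (accept∈set)
'b' @ 8: {1,9,10,11,12,14,15}  (accept∈set)
after full input: {1,9,10,11,12,14,15}  (accept=1 in)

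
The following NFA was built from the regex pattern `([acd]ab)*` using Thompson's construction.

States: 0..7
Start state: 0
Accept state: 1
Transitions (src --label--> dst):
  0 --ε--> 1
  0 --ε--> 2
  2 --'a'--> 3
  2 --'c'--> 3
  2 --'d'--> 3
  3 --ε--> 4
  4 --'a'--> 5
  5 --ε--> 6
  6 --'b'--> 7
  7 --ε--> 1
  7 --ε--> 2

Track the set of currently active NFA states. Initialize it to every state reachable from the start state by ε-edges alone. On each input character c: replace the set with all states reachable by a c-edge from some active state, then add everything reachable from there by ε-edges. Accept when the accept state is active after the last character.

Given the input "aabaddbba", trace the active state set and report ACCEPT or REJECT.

start: ε-closure({0}) = {0,1,2}
'a' @ 1: {3,4}
'a' @ 2: {5,6}
'b' @ 3: {1,2,7}  (accept∈set)
'a' @ 4: {3,4}
'd' @ 5: {}  — state set empty
rest 'dbba' ignored (set empty)
after full input: {}  (accept=1 not in)

Answer: REJECT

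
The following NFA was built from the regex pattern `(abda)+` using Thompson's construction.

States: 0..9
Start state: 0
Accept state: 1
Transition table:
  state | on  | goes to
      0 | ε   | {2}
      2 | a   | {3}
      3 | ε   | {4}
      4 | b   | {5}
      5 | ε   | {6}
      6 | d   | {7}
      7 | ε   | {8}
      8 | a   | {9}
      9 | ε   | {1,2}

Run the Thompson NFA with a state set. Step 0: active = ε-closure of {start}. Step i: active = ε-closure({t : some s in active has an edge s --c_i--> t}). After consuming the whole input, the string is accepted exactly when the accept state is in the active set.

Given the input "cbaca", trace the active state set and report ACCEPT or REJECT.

Answer: REJECT

Trace:
S₀ = ε-closure({0}) = {0,2}
'c' @ 1: {}  — state set empty
rest 'baca' ignored (set empty)
end set {} — state 1 not in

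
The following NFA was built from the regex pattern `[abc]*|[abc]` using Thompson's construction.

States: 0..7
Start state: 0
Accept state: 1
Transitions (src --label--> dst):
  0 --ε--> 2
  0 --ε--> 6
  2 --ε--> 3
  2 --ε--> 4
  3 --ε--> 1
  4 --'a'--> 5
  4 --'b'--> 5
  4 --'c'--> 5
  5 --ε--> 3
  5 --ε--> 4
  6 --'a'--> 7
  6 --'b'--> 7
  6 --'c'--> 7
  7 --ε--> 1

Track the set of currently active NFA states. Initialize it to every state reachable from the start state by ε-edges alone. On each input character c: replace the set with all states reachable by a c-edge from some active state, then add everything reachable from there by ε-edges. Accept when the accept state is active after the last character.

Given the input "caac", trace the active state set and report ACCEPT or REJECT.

Answer: ACCEPT

Trace:
start: ε-closure({0}) = {0,1,2,3,4,6}
'c' @ 1: {1,3,4,5,7}  ✓accept
'a' @ 2: {1,3,4,5}  ✓accept
'a' @ 3: {1,3,4,5}  ✓accept
'c' @ 4: {1,3,4,5}  ✓accept
end set {1,3,4,5} — state 1 in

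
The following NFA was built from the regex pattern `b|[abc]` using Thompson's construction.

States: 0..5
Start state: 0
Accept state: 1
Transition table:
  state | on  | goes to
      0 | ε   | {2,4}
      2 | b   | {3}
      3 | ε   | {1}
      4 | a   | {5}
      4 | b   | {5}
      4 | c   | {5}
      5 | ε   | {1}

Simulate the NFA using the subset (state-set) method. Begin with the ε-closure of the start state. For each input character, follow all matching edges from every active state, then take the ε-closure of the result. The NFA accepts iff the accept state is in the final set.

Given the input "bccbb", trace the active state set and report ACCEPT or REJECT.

Answer: REJECT

Derivation:
S₀ = ε-closure({0}) = {0,2,4}
'b' @ 1: {1,3,5}  (accept∈set)
'c' @ 2: {}  — state set empty
rest 'cbb' ignored (set empty)
end set {} — state 1 not in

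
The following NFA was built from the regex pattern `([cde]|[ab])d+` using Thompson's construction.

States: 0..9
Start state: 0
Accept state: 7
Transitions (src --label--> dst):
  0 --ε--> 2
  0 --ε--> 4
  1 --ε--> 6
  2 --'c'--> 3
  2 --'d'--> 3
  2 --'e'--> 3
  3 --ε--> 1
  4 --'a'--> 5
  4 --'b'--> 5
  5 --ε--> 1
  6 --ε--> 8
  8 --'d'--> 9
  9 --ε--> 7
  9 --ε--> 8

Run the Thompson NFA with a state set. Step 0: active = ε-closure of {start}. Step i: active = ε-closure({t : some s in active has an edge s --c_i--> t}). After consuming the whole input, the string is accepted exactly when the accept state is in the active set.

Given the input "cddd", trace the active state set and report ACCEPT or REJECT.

Answer: ACCEPT

Trace:
start: ε-closure({0}) = {0,2,4}
'c' @ 1: {1,3,6,8}
'd' @ 2: {7,8,9}  (accept∈set)
'd' @ 3: {7,8,9}  (accept∈set)
'd' @ 4: {7,8,9}  (accept∈set)
end set {7,8,9} — state 7 in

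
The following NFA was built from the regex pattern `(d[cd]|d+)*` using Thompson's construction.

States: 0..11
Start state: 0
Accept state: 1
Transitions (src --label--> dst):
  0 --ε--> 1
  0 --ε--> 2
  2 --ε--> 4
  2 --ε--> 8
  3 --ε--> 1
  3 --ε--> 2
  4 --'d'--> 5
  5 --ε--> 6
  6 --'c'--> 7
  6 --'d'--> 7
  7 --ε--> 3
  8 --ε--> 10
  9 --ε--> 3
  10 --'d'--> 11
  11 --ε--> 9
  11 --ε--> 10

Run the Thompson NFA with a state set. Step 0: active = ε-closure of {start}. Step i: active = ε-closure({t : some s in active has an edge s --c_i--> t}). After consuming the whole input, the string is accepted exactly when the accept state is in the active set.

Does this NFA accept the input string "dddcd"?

start: ε-closure({0}) = {0,1,2,4,8,10}
'd' @ 1: {1,2,3,4,5,6,8,9,10,11}  ✓accept
'd' @ 2: {1,2,3,4,5,6,7,8,9,10,11}  ✓accept
'd' @ 3: {1,2,3,4,5,6,7,8,9,10,11}  ✓accept
'c' @ 4: {1,2,3,4,7,8,10}  ✓accept
'd' @ 5: {1,2,3,4,5,6,8,9,10,11}  ✓accept
after full input: {1,2,3,4,5,6,8,9,10,11}  (accept=1 in)

Answer: ACCEPT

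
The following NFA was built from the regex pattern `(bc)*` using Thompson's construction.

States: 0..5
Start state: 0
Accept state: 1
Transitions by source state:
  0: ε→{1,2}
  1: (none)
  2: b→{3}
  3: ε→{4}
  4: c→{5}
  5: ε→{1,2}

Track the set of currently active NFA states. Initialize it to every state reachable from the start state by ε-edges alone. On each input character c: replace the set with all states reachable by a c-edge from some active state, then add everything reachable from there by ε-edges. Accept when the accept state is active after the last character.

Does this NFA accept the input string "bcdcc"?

S₀ = ε-closure({0}) = {0,1,2}
'b' @ 1: {3,4}
'c' @ 2: {1,2,5}  (accept∈set)
'd' @ 3: {}  — no active states
rest 'cc' ignored (set empty)
end set {} — state 1 not in

Answer: REJECT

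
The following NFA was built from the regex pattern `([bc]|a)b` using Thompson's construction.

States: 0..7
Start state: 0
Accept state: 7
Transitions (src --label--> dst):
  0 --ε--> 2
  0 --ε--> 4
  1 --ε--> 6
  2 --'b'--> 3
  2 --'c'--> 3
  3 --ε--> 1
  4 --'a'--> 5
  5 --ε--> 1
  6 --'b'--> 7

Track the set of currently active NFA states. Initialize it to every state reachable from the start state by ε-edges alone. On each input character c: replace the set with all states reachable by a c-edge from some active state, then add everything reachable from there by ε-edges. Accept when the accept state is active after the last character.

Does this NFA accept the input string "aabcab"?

initial (ε-close {0}): {0,2,4}
'a' @ 1: {1,5,6}
'a' @ 2: {}  — state set empty
rest 'bcab' ignored (set empty)
after full input: {}  (accept=7 not in)

Answer: REJECT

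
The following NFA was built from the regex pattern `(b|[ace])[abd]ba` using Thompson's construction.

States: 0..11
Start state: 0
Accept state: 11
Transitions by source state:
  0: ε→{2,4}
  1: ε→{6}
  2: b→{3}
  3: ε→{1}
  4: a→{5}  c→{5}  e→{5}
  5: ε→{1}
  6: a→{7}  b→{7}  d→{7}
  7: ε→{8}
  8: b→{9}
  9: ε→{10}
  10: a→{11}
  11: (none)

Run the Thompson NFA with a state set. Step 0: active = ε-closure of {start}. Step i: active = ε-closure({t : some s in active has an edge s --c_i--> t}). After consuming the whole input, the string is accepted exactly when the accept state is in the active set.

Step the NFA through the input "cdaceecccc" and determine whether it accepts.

S₀ = ε-closure({0}) = {0,2,4}
'c' @ 1: {1,5,6}
'd' @ 2: {7,8}
'a' @ 3: {}  — state set empty
rest 'ceecccc' ignored (set empty)
end set {} — state 11 not in

Answer: REJECT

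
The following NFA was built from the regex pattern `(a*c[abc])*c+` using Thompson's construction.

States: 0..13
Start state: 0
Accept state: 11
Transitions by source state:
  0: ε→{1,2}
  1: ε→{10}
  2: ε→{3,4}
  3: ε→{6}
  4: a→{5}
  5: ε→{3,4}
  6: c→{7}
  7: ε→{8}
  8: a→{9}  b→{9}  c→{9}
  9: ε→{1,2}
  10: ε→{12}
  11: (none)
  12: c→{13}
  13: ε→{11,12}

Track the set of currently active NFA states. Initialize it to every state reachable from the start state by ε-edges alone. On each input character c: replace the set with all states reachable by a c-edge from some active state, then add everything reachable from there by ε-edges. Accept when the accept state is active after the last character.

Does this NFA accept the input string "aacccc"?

start: ε-closure({0}) = {0,1,2,3,4,6,10,12}
'a' @ 1: {3,4,5,6}
'a' @ 2: {3,4,5,6}
'c' @ 3: {7,8}
'c' @ 4: {1,2,3,4,6,9,10,12}
'c' @ 5: {7,8,11,12,13}  (accept∈set)
'c' @ 6: {1,2,3,4,6,9,10,11,12,13}  (accept∈set)
end set {1,2,3,4,6,9,10,11,12,13} — state 11 in

Answer: ACCEPT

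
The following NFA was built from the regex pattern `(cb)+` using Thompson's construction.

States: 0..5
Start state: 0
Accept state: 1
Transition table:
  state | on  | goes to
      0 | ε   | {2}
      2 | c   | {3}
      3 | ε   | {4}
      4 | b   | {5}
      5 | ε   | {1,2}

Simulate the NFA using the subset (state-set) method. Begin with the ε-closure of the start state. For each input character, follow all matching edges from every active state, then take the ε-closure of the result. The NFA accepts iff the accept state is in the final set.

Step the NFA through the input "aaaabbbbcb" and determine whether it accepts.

start: ε-closure({0}) = {0,2}
'a' @ 1: {}  — no active states
rest 'aaabbbbcb' ignored (set empty)
after full input: {}  (accept=1 not in)

Answer: REJECT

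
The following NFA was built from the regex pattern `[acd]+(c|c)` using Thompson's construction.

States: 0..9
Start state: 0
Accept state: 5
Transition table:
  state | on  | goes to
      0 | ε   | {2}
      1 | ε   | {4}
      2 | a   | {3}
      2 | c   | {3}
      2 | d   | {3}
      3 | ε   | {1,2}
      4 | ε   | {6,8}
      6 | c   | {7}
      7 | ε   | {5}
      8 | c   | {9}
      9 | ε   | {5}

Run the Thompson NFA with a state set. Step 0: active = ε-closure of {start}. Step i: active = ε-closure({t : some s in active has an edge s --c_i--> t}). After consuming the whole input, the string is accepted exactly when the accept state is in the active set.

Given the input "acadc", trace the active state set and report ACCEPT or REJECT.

Answer: ACCEPT

Derivation:
initial (ε-close {0}): {0,2}
'a' @ 1: {1,2,3,4,6,8}
'c' @ 2: {1,2,3,4,5,6,7,8,9}  [accepting]
'a' @ 3: {1,2,3,4,6,8}
'd' @ 4: {1,2,3,4,6,8}
'c' @ 5: {1,2,3,4,5,6,7,8,9}  [accepting]
after full input: {1,2,3,4,5,6,7,8,9}  (accept=5 in)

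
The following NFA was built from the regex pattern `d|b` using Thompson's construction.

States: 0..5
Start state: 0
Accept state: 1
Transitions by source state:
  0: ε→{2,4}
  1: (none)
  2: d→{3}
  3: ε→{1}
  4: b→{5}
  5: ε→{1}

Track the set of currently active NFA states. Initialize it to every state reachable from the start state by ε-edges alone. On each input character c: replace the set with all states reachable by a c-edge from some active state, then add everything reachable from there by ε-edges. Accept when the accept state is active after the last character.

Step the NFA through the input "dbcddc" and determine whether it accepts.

Answer: REJECT

Steps:
S₀ = ε-closure({0}) = {0,2,4}
'd' @ 1: {1,3}  [accepting]
'b' @ 2: {}  — dead — no transitions
rest 'cddc' ignored (set empty)
end set {} — state 1 not in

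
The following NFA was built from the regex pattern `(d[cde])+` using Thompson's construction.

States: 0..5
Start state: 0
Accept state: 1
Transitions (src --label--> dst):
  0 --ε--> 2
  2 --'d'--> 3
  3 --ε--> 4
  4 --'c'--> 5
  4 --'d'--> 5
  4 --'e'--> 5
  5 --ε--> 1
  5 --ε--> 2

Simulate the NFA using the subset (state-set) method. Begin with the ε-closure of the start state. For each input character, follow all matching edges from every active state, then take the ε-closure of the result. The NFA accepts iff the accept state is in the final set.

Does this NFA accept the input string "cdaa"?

Answer: REJECT

Steps:
S₀ = ε-closure({0}) = {0,2}
'c' @ 1: {}  — state set empty
rest 'daa' ignored (set empty)
end set {} — state 1 not in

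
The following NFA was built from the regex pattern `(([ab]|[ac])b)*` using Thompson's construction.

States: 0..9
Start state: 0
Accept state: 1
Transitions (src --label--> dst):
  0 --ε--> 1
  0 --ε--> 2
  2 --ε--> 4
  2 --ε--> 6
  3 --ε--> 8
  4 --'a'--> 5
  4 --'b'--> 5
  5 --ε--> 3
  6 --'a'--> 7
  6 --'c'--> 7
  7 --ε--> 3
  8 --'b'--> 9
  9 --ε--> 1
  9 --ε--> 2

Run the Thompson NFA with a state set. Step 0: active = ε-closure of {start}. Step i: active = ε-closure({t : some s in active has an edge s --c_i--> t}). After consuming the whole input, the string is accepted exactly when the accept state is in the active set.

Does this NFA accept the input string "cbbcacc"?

initial (ε-close {0}): {0,1,2,4,6}
'c' @ 1: {3,7,8}
'b' @ 2: {1,2,4,6,9}  (accept∈set)
'b' @ 3: {3,5,8}
'c' @ 4: {}  — state set empty
rest 'acc' ignored (set empty)
after full input: {}  (accept=1 not in)

Answer: REJECT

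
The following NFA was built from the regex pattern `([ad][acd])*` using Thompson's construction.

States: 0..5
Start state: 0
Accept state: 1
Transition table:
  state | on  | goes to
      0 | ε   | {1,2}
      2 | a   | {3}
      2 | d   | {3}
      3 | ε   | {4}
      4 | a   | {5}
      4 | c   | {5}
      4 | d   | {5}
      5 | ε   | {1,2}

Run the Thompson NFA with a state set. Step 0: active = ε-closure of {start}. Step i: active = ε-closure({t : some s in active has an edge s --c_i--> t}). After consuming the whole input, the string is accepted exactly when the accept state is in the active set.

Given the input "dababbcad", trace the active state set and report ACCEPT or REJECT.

S₀ = ε-closure({0}) = {0,1,2}
'd' @ 1: {3,4}
'a' @ 2: {1,2,5}  (accept∈set)
'b' @ 3: {}  — state set empty
rest 'abbcad' ignored (set empty)
after full input: {}  (accept=1 not in)

Answer: REJECT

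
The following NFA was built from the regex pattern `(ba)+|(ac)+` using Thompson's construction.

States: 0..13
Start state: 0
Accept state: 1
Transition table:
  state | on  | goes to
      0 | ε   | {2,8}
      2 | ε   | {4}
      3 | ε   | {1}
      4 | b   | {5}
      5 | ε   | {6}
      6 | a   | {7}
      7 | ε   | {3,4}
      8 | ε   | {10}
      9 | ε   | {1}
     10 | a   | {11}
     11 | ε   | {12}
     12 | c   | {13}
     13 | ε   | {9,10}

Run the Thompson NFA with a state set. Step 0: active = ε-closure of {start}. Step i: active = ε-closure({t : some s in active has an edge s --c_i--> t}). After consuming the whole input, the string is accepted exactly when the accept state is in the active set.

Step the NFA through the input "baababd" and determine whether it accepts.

S₀ = ε-closure({0}) = {0,2,4,8,10}
'b' @ 1: {5,6}
'a' @ 2: {1,3,4,7}  [accepting]
'a' @ 3: {}  — state set empty
rest 'babd' ignored (set empty)
end set {} — state 1 not in

Answer: REJECT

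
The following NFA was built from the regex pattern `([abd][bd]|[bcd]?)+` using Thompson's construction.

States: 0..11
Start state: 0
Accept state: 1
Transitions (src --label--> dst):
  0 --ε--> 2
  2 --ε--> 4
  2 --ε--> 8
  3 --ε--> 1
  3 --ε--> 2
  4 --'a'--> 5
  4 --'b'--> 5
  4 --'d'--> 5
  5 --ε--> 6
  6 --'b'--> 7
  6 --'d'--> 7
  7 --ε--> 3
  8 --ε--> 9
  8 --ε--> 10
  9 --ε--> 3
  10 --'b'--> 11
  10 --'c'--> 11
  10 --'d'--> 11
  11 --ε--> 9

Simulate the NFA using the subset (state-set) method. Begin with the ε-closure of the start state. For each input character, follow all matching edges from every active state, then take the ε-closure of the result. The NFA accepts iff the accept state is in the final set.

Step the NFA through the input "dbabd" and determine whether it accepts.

start: ε-closure({0}) = {0,1,2,3,4,8,9,10}
'd' @ 1: {1,2,3,4,5,6,8,9,10,11}  ✓accept
'b' @ 2: {1,2,3,4,5,6,7,8,9,10,11}  ✓accept
'a' @ 3: {5,6}
'b' @ 4: {1,2,3,4,7,8,9,10}  ✓accept
'd' @ 5: {1,2,3,4,5,6,8,9,10,11}  ✓accept
final: {1,2,3,4,5,6,8,9,10,11}; accept 1 in set

Answer: ACCEPT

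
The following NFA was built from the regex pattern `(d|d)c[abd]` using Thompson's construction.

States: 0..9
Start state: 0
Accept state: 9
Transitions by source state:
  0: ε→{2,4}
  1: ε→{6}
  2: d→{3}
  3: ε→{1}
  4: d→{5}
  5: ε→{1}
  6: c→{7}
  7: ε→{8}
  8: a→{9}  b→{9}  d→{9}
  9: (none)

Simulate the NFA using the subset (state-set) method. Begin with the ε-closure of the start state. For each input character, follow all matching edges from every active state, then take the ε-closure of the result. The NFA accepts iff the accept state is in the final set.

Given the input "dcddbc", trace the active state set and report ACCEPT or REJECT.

Answer: REJECT

Steps:
initial (ε-close {0}): {0,2,4}
'd' @ 1: {1,3,5,6}
'c' @ 2: {7,8}
'd' @ 3: {9}  (accept∈set)
'd' @ 4: {}  — no active states
rest 'bc' ignored (set empty)
final: {}; accept 9 not in set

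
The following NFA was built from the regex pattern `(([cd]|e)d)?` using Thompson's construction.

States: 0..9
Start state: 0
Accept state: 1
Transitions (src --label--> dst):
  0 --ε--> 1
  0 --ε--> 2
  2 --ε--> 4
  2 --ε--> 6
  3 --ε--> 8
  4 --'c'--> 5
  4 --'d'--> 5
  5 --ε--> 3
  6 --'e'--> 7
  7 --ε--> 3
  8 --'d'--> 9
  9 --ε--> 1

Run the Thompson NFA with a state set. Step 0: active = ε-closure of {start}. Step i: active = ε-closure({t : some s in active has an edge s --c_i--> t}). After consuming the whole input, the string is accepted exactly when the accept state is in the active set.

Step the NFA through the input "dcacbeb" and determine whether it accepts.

Answer: REJECT

Trace:
initial (ε-close {0}): {0,1,2,4,6}
'd' @ 1: {3,5,8}
'c' @ 2: {}  — state set empty
rest 'acbeb' ignored (set empty)
end set {} — state 1 not in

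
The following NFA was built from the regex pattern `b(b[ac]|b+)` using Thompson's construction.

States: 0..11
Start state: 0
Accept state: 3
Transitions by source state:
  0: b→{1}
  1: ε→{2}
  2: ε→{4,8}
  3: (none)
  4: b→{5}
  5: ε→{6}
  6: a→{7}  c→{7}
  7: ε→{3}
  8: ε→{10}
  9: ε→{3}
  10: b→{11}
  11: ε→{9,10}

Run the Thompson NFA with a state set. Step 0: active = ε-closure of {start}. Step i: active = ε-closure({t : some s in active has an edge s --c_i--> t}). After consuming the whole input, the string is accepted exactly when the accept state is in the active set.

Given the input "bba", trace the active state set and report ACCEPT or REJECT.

start: ε-closure({0}) = {0}
'b' @ 1: {1,2,4,8,10}
'b' @ 2: {3,5,6,9,10,11}  [accepting]
'a' @ 3: {3,7}  [accepting]
after full input: {3,7}  (accept=3 in)

Answer: ACCEPT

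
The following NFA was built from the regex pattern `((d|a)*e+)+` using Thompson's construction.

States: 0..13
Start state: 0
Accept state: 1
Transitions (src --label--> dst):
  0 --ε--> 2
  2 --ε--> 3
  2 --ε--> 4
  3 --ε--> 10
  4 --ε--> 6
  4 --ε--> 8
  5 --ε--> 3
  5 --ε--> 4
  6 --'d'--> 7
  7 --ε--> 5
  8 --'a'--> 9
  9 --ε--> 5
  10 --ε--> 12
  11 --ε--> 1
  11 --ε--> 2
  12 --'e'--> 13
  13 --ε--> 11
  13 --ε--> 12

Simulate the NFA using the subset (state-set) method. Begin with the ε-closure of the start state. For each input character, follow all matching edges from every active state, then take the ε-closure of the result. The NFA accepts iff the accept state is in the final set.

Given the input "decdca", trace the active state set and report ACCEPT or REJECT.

Answer: REJECT

Derivation:
S₀ = ε-closure({0}) = {0,2,3,4,6,8,10,12}
'd' @ 1: {3,4,5,6,7,8,10,12}
'e' @ 2: {1,2,3,4,6,8,10,11,12,13}  ✓accept
'c' @ 3: {}  — dead — no transitions
rest 'dca' ignored (set empty)
after full input: {}  (accept=1 not in)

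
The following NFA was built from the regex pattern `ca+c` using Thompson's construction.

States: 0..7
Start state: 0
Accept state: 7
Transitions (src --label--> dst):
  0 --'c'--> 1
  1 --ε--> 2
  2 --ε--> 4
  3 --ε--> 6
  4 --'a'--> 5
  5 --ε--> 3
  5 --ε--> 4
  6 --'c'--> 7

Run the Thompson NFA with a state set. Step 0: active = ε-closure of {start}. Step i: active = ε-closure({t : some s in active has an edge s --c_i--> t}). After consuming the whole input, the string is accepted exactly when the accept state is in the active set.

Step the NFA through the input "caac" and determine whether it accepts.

Answer: ACCEPT

Trace:
S₀ = ε-closure({0}) = {0}
'c' @ 1: {1,2,4}
'a' @ 2: {3,4,5,6}
'a' @ 3: {3,4,5,6}
'c' @ 4: {7}  [accepting]
end set {7} — state 7 in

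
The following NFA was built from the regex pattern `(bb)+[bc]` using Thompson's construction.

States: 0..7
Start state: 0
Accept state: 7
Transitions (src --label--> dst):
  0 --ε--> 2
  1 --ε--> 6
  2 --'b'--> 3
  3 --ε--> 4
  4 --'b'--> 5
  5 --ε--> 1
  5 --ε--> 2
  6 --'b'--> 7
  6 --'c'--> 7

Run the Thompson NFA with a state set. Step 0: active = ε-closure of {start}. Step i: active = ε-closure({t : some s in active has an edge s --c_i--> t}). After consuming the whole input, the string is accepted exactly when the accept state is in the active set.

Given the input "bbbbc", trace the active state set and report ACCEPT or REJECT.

initial (ε-close {0}): {0,2}
'b' @ 1: {3,4}
'b' @ 2: {1,2,5,6}
'b' @ 3: {3,4,7}  (accept∈set)
'b' @ 4: {1,2,5,6}
'c' @ 5: {7}  (accept∈set)
after full input: {7}  (accept=7 in)

Answer: ACCEPT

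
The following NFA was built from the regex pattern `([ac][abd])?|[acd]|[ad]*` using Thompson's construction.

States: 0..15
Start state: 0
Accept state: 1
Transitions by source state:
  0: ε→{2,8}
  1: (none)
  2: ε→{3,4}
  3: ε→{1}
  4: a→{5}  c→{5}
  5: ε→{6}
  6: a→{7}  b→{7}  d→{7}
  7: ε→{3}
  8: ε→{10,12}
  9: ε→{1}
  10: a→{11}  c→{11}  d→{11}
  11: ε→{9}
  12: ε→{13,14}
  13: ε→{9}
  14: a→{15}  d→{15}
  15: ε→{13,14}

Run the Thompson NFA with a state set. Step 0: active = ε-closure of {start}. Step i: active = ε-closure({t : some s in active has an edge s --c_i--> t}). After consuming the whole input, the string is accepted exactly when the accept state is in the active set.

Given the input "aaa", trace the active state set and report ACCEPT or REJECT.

Answer: ACCEPT

Derivation:
S₀ = ε-closure({0}) = {0,1,2,3,4,8,9,10,12,13,14}
'a' @ 1: {1,5,6,9,11,13,14,15}  ✓accept
'a' @ 2: {1,3,7,9,13,14,15}  ✓accept
'a' @ 3: {1,9,13,14,15}  ✓accept
end set {1,9,13,14,15} — state 1 in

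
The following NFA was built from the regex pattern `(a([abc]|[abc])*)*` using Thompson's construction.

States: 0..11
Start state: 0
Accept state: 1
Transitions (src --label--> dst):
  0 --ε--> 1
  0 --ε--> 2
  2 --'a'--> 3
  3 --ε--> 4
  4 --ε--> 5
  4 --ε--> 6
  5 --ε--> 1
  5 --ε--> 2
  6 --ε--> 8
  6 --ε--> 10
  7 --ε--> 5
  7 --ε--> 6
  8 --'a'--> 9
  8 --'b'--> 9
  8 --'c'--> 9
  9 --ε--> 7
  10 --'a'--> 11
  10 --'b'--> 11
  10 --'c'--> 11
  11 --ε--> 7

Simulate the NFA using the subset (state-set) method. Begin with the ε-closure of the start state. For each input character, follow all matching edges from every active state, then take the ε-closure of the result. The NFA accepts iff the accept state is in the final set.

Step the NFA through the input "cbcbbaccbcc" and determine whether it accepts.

S₀ = ε-closure({0}) = {0,1,2}
'c' @ 1: {}  — dead — no transitions
rest 'bcbbaccbcc' ignored (set empty)
after full input: {}  (accept=1 not in)

Answer: REJECT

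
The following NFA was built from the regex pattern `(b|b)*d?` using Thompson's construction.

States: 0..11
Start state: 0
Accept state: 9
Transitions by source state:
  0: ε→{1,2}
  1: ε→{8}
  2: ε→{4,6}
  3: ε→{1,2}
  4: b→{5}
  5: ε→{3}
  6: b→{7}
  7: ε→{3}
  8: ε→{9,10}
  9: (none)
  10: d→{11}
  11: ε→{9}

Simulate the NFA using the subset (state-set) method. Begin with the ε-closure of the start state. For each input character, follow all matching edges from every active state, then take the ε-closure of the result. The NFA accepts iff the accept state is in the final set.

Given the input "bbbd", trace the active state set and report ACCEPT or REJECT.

Answer: ACCEPT

Derivation:
start: ε-closure({0}) = {0,1,2,4,6,8,9,10}
'b' @ 1: {1,2,3,4,5,6,7,8,9,10}  [accepting]
'b' @ 2: {1,2,3,4,5,6,7,8,9,10}  [accepting]
'b' @ 3: {1,2,3,4,5,6,7,8,9,10}  [accepting]
'd' @ 4: {9,11}  [accepting]
end set {9,11} — state 9 in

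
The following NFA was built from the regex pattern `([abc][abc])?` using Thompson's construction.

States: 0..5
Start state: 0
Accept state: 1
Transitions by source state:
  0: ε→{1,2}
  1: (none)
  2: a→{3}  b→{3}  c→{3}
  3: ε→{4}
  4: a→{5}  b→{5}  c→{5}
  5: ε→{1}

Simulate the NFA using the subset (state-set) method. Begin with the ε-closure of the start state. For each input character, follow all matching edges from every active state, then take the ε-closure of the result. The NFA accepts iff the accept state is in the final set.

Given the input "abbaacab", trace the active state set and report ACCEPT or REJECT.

start: ε-closure({0}) = {0,1,2}
'a' @ 1: {3,4}
'b' @ 2: {1,5}  (accept∈set)
'b' @ 3: {}  — state set empty
rest 'aacab' ignored (set empty)
after full input: {}  (accept=1 not in)

Answer: REJECT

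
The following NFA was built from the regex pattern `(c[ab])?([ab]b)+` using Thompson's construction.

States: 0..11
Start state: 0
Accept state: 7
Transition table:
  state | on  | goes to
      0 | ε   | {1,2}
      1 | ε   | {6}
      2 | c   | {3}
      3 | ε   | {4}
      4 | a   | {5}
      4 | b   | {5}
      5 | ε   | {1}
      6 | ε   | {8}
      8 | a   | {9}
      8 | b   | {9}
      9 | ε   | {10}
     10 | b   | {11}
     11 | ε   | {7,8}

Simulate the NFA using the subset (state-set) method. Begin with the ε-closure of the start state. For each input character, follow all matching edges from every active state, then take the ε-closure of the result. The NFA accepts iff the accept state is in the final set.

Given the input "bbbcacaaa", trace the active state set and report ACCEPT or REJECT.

Answer: REJECT

Steps:
initial (ε-close {0}): {0,1,2,6,8}
'b' @ 1: {9,10}
'b' @ 2: {7,8,11}  ✓accept
'b' @ 3: {9,10}
'c' @ 4: {}  — state set empty
rest 'acaaa' ignored (set empty)
final: {}; accept 7 not in set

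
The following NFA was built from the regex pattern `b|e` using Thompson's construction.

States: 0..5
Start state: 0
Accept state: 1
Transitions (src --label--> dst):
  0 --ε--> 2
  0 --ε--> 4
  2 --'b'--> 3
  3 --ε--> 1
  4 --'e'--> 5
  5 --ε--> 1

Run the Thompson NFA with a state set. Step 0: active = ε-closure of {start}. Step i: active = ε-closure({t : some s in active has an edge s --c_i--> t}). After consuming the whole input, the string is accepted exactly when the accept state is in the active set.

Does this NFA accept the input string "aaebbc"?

Answer: REJECT

Derivation:
initial (ε-close {0}): {0,2,4}
'a' @ 1: {}  — no active states
rest 'aebbc' ignored (set empty)
after full input: {}  (accept=1 not in)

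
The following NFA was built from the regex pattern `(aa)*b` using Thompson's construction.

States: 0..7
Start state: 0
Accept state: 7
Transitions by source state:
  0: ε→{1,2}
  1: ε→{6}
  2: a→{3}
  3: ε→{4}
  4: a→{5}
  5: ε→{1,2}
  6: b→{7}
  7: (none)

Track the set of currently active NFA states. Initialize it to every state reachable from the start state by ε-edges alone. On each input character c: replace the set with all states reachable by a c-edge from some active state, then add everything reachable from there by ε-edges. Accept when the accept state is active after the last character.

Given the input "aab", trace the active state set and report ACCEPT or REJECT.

initial (ε-close {0}): {0,1,2,6}
'a' @ 1: {3,4}
'a' @ 2: {1,2,5,6}
'b' @ 3: {7}  ✓accept
after full input: {7}  (accept=7 in)

Answer: ACCEPT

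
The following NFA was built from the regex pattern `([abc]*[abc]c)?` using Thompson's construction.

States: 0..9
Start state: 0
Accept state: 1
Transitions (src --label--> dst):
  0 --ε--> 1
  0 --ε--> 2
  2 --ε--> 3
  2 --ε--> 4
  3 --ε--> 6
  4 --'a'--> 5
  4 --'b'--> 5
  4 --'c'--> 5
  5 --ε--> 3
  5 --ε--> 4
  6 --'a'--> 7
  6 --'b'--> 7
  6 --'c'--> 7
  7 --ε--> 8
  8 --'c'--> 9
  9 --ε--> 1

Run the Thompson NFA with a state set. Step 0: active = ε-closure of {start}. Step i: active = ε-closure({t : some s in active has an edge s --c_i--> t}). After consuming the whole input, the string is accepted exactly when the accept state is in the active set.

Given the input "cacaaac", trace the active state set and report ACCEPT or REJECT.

Answer: ACCEPT

Steps:
S₀ = ε-closure({0}) = {0,1,2,3,4,6}
'c' @ 1: {3,4,5,6,7,8}
'a' @ 2: {3,4,5,6,7,8}
'c' @ 3: {1,3,4,5,6,7,8,9}  [accepting]
'a' @ 4: {3,4,5,6,7,8}
'a' @ 5: {3,4,5,6,7,8}
'a' @ 6: {3,4,5,6,7,8}
'c' @ 7: {1,3,4,5,6,7,8,9}  [accepting]
end set {1,3,4,5,6,7,8,9} — state 1 in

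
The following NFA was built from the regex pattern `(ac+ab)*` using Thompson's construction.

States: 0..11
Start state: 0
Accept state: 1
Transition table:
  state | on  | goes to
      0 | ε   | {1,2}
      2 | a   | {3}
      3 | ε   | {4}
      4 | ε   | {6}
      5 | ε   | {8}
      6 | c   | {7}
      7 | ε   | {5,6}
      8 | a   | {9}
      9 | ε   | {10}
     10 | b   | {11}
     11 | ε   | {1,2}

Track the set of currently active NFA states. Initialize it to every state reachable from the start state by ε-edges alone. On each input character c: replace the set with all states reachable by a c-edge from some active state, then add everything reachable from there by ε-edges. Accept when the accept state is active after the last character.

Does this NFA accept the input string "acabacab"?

initial (ε-close {0}): {0,1,2}
'a' @ 1: {3,4,6}
'c' @ 2: {5,6,7,8}
'a' @ 3: {9,10}
'b' @ 4: {1,2,11}  (accept∈set)
'a' @ 5: {3,4,6}
'c' @ 6: {5,6,7,8}
'a' @ 7: {9,10}
'b' @ 8: {1,2,11}  (accept∈set)
after full input: {1,2,11}  (accept=1 in)

Answer: ACCEPT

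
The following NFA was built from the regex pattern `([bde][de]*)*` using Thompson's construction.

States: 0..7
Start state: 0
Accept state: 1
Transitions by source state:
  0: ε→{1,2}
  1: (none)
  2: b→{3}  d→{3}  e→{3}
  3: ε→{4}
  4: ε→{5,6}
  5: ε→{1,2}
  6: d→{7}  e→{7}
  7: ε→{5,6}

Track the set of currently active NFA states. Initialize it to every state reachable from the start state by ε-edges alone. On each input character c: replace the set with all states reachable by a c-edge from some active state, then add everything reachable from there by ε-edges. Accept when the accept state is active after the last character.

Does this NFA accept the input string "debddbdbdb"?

start: ε-closure({0}) = {0,1,2}
'd' @ 1: {1,2,3,4,5,6}  [accepting]
'e' @ 2: {1,2,3,4,5,6,7}  [accepting]
'b' @ 3: {1,2,3,4,5,6}  [accepting]
'd' @ 4: {1,2,3,4,5,6,7}  [accepting]
'd' @ 5: {1,2,3,4,5,6,7}  [accepting]
'b' @ 6: {1,2,3,4,5,6}  [accepting]
'd' @ 7: {1,2,3,4,5,6,7}  [accepting]
'b' @ 8: {1,2,3,4,5,6}  [accepting]
'd' @ 9: {1,2,3,4,5,6,7}  [accepting]
'b' @ 10: {1,2,3,4,5,6}  [accepting]
end set {1,2,3,4,5,6} — state 1 in

Answer: ACCEPT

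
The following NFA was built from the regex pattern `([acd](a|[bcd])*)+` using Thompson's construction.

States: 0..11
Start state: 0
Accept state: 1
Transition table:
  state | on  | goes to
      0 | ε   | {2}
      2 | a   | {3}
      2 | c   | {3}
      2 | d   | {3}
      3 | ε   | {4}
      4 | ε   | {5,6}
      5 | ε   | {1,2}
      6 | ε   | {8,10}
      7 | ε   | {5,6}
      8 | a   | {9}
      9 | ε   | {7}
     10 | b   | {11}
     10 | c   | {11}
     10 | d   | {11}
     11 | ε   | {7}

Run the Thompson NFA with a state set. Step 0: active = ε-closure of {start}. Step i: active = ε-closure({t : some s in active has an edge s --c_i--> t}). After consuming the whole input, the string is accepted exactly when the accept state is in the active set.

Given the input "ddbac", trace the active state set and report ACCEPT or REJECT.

Answer: ACCEPT

Steps:
start: ε-closure({0}) = {0,2}
'd' @ 1: {1,2,3,4,5,6,8,10}  ✓accept
'd' @ 2: {1,2,3,4,5,6,7,8,10,11}  ✓accept
'b' @ 3: {1,2,5,6,7,8,10,11}  ✓accept
'a' @ 4: {1,2,3,4,5,6,7,8,9,10}  ✓accept
'c' @ 5: {1,2,3,4,5,6,7,8,10,11}  ✓accept
end set {1,2,3,4,5,6,7,8,10,11} — state 1 in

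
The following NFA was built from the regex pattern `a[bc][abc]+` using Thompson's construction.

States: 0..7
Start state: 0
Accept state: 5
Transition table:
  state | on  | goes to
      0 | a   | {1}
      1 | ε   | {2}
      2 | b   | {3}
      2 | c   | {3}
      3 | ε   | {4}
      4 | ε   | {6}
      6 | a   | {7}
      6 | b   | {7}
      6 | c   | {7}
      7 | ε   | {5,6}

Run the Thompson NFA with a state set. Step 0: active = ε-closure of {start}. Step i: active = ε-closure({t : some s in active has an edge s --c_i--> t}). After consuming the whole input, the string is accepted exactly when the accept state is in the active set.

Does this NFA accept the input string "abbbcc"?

S₀ = ε-closure({0}) = {0}
'a' @ 1: {1,2}
'b' @ 2: {3,4,6}
'b' @ 3: {5,6,7}  (accept∈set)
'b' @ 4: {5,6,7}  (accept∈set)
'c' @ 5: {5,6,7}  (accept∈set)
'c' @ 6: {5,6,7}  (accept∈set)
end set {5,6,7} — state 5 in

Answer: ACCEPT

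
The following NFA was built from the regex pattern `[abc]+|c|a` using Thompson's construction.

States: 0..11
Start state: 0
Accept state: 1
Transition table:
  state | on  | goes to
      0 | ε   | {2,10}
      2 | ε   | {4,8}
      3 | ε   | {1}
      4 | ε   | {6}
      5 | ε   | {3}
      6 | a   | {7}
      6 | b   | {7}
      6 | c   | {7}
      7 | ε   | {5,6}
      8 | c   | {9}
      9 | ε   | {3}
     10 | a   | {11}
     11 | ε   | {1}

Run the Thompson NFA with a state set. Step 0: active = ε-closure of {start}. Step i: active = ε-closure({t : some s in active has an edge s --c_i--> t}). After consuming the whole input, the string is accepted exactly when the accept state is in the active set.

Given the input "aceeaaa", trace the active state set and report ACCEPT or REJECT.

start: ε-closure({0}) = {0,2,4,6,8,10}
'a' @ 1: {1,3,5,6,7,11}  [accepting]
'c' @ 2: {1,3,5,6,7}  [accepting]
'e' @ 3: {}  — dead — no transitions
rest 'eaaa' ignored (set empty)
after full input: {}  (accept=1 not in)

Answer: REJECT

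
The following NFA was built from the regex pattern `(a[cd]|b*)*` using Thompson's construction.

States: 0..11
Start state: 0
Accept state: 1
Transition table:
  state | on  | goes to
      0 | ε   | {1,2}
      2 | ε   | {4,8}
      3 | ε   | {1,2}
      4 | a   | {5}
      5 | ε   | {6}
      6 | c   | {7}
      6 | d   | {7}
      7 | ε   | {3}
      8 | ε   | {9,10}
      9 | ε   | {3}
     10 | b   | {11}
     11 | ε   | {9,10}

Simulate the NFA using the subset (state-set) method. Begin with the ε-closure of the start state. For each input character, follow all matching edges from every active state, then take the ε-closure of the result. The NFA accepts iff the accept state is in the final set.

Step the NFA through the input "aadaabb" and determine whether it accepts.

start: ε-closure({0}) = {0,1,2,3,4,8,9,10}
'a' @ 1: {5,6}
'a' @ 2: {}  — no active states
rest 'daabb' ignored (set empty)
after full input: {}  (accept=1 not in)

Answer: REJECT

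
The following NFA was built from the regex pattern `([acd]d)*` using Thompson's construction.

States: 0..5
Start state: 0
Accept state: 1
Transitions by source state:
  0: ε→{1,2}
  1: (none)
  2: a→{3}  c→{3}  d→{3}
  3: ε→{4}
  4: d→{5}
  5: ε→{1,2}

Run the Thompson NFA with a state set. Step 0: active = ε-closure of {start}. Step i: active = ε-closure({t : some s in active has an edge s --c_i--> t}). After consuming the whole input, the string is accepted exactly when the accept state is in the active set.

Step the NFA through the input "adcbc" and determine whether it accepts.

initial (ε-close {0}): {0,1,2}
'a' @ 1: {3,4}
'd' @ 2: {1,2,5}  ✓accept
'c' @ 3: {3,4}
'b' @ 4: {}  — no active states
rest 'c' ignored (set empty)
end set {} — state 1 not in

Answer: REJECT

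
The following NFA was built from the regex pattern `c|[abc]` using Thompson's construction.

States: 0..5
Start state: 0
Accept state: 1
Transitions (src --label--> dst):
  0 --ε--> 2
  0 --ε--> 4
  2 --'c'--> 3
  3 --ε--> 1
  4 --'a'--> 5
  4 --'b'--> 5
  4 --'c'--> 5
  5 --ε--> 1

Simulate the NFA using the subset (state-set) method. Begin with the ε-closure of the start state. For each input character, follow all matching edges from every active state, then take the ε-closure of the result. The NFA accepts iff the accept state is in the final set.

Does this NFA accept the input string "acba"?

Answer: REJECT

Steps:
start: ε-closure({0}) = {0,2,4}
'a' @ 1: {1,5}  ✓accept
'c' @ 2: {}  — state set empty
rest 'ba' ignored (set empty)
final: {}; accept 1 not in set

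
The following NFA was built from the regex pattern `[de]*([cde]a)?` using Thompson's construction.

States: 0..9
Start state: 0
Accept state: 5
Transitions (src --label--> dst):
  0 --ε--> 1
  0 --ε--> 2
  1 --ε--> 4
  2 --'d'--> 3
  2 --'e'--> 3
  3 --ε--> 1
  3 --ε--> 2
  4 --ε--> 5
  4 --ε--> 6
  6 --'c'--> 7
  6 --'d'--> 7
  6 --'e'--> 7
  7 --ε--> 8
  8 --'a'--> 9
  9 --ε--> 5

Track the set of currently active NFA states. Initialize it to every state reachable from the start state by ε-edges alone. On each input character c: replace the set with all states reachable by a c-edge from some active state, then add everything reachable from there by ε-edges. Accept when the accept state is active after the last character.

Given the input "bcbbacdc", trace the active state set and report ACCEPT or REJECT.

S₀ = ε-closure({0}) = {0,1,2,4,5,6}
'b' @ 1: {}  — dead — no transitions
rest 'cbbacdc' ignored (set empty)
end set {} — state 5 not in

Answer: REJECT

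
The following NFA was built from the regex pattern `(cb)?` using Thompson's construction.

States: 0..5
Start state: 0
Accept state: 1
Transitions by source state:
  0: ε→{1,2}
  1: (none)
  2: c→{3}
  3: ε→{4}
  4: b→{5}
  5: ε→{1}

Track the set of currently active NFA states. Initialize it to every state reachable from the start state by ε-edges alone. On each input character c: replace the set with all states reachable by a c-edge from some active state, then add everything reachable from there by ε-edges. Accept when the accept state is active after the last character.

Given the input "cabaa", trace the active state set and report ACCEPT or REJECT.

Answer: REJECT

Derivation:
initial (ε-close {0}): {0,1,2}
'c' @ 1: {3,4}
'a' @ 2: {}  — dead — no transitions
rest 'baa' ignored (set empty)
end set {} — state 1 not in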